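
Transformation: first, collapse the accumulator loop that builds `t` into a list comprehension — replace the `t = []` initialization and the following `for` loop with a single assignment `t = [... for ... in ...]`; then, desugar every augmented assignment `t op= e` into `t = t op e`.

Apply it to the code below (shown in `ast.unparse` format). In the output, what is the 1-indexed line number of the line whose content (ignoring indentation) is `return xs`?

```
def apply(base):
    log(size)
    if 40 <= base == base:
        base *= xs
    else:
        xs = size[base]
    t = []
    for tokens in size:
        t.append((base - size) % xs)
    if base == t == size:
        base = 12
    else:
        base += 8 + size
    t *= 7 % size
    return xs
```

Transformed code:
def apply(base):
    log(size)
    if 40 <= base == base:
        base = base * xs
    else:
        xs = size[base]
    t = [(base - size) % xs for tokens in size]
    if base == t == size:
        base = 12
    else:
        base = base + (8 + size)
    t = t * (7 % size)
    return xs

13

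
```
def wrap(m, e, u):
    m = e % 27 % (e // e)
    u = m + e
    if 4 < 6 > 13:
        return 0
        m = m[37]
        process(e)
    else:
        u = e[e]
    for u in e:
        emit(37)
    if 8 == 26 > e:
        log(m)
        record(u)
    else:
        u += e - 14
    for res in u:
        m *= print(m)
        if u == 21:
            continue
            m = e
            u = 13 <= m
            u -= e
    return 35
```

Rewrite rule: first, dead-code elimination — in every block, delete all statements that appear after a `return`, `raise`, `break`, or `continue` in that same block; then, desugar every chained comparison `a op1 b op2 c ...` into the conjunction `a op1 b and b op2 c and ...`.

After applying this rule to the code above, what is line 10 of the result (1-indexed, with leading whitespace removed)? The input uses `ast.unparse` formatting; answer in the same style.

if 8 == 26 and 26 > e:

Transformed code:
def wrap(m, e, u):
    m = e % 27 % (e // e)
    u = m + e
    if 4 < 6 and 6 > 13:
        return 0
    else:
        u = e[e]
    for u in e:
        emit(37)
    if 8 == 26 and 26 > e:
        log(m)
        record(u)
    else:
        u += e - 14
    for res in u:
        m *= print(m)
        if u == 21:
            continue
    return 35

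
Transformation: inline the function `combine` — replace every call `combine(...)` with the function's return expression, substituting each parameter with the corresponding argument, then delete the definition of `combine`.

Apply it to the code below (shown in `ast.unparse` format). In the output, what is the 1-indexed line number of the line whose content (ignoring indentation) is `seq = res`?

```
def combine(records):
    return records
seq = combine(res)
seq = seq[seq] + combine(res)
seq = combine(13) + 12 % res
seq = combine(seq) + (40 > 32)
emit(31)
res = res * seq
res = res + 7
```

1

Transformed code:
seq = res
seq = seq[seq] + res
seq = 13 + 12 % res
seq = seq + (40 > 32)
emit(31)
res = res * seq
res = res + 7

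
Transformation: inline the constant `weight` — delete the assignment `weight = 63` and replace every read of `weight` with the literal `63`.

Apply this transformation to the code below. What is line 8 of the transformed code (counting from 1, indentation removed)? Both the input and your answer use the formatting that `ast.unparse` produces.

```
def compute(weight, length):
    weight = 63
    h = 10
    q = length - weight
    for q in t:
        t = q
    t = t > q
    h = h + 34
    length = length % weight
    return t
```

Transformed code:
def compute(weight, length):
    h = 10
    q = length - 63
    for q in t:
        t = q
    t = t > q
    h = h + 34
    length = length % 63
    return t

length = length % 63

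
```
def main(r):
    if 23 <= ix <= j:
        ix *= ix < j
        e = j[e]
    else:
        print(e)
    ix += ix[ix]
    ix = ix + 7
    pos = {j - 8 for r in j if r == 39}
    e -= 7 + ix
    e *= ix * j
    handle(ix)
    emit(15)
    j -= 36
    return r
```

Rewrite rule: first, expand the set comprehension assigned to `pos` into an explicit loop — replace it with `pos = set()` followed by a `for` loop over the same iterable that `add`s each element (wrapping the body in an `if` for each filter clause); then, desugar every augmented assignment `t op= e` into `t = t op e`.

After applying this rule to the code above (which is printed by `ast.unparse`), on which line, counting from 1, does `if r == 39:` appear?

11

Transformed code:
def main(r):
    if 23 <= ix <= j:
        ix = ix * (ix < j)
        e = j[e]
    else:
        print(e)
    ix = ix + ix[ix]
    ix = ix + 7
    pos = set()
    for r in j:
        if r == 39:
            pos.add(j - 8)
    e = e - (7 + ix)
    e = e * (ix * j)
    handle(ix)
    emit(15)
    j = j - 36
    return r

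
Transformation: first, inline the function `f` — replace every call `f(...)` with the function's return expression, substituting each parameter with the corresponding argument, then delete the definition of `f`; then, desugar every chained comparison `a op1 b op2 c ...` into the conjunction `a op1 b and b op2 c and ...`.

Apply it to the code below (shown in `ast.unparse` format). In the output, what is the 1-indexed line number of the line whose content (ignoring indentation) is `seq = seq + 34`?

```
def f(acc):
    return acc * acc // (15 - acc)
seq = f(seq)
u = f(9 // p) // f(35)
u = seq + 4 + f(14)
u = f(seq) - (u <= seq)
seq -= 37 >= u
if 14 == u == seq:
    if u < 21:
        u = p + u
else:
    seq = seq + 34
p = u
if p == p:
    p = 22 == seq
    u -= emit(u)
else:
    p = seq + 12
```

Transformed code:
seq = seq * seq // (15 - seq)
u = 9 // p * (9 // p) // (15 - 9 // p) // (35 * 35 // (15 - 35))
u = seq + 4 + 14 * 14 // (15 - 14)
u = seq * seq // (15 - seq) - (u <= seq)
seq -= 37 >= u
if 14 == u and u == seq:
    if u < 21:
        u = p + u
else:
    seq = seq + 34
p = u
if p == p:
    p = 22 == seq
    u -= emit(u)
else:
    p = seq + 12

10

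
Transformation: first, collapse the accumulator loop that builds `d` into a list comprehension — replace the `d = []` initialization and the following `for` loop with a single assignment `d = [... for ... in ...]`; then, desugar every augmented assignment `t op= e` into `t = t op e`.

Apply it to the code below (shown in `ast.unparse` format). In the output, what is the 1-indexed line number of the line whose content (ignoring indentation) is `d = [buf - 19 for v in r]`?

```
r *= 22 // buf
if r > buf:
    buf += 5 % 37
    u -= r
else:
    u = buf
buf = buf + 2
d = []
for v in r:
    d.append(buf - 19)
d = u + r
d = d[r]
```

8

Transformed code:
r = r * (22 // buf)
if r > buf:
    buf = buf + 5 % 37
    u = u - r
else:
    u = buf
buf = buf + 2
d = [buf - 19 for v in r]
d = u + r
d = d[r]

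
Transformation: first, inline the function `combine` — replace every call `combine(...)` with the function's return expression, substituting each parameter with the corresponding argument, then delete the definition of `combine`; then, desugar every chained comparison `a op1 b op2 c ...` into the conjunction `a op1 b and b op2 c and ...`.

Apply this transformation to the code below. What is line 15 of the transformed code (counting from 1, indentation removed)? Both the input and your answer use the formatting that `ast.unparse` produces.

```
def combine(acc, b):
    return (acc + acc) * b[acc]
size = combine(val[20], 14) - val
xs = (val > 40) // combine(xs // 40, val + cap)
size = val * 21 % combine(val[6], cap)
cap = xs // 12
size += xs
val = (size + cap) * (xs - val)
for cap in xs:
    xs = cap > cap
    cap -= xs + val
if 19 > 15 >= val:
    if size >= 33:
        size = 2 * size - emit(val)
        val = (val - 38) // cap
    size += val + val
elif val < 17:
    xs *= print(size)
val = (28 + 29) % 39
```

Transformed code:
size = (val[20] + val[20]) * 14[val[20]] - val
xs = (val > 40) // ((xs // 40 + xs // 40) * (val + cap)[xs // 40])
size = val * 21 % ((val[6] + val[6]) * cap[val[6]])
cap = xs // 12
size += xs
val = (size + cap) * (xs - val)
for cap in xs:
    xs = cap > cap
    cap -= xs + val
if 19 > 15 and 15 >= val:
    if size >= 33:
        size = 2 * size - emit(val)
        val = (val - 38) // cap
    size += val + val
elif val < 17:
    xs *= print(size)
val = (28 + 29) % 39

elif val < 17:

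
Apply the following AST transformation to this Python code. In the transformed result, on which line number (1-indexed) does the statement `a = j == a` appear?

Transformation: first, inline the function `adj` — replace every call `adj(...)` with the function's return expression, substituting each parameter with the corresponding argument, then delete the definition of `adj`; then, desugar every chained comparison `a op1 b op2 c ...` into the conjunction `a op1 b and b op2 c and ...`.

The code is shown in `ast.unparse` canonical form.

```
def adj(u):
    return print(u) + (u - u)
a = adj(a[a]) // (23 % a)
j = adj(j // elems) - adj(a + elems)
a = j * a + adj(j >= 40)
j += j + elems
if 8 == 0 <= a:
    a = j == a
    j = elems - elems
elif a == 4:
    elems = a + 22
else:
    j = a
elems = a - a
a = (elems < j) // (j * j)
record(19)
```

Transformed code:
a = (print(a[a]) + (a[a] - a[a])) // (23 % a)
j = print(j // elems) + (j // elems - j // elems) - (print(a + elems) + (a + elems - (a + elems)))
a = j * a + (print(j >= 40) + ((j >= 40) - (j >= 40)))
j += j + elems
if 8 == 0 and 0 <= a:
    a = j == a
    j = elems - elems
elif a == 4:
    elems = a + 22
else:
    j = a
elems = a - a
a = (elems < j) // (j * j)
record(19)

6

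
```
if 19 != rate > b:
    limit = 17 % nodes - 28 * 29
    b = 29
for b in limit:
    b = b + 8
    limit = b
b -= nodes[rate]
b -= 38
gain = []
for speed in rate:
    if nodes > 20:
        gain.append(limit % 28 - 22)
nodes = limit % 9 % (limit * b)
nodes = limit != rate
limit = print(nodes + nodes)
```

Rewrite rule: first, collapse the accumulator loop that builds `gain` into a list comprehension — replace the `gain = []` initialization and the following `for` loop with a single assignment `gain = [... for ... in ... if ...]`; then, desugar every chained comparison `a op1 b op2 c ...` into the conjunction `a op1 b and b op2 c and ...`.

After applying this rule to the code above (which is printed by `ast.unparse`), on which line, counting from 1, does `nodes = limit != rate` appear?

Transformed code:
if 19 != rate and rate > b:
    limit = 17 % nodes - 28 * 29
    b = 29
for b in limit:
    b = b + 8
    limit = b
b -= nodes[rate]
b -= 38
gain = [limit % 28 - 22 for speed in rate if nodes > 20]
nodes = limit % 9 % (limit * b)
nodes = limit != rate
limit = print(nodes + nodes)

11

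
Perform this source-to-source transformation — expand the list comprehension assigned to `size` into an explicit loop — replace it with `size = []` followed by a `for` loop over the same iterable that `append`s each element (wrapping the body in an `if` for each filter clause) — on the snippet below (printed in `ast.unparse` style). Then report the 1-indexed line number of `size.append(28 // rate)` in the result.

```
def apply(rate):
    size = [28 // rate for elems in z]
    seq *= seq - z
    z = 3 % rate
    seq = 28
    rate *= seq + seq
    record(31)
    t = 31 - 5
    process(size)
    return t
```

4

Transformed code:
def apply(rate):
    size = []
    for elems in z:
        size.append(28 // rate)
    seq *= seq - z
    z = 3 % rate
    seq = 28
    rate *= seq + seq
    record(31)
    t = 31 - 5
    process(size)
    return t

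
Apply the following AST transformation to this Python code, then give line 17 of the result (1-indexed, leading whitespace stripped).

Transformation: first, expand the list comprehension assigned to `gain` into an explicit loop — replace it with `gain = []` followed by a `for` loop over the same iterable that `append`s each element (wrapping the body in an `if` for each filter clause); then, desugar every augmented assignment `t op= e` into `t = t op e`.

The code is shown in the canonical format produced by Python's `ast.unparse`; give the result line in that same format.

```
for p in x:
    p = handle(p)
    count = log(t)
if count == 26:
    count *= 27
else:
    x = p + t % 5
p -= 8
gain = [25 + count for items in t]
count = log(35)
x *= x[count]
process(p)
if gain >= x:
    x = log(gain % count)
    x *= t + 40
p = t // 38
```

Transformed code:
for p in x:
    p = handle(p)
    count = log(t)
if count == 26:
    count = count * 27
else:
    x = p + t % 5
p = p - 8
gain = []
for items in t:
    gain.append(25 + count)
count = log(35)
x = x * x[count]
process(p)
if gain >= x:
    x = log(gain % count)
    x = x * (t + 40)
p = t // 38

x = x * (t + 40)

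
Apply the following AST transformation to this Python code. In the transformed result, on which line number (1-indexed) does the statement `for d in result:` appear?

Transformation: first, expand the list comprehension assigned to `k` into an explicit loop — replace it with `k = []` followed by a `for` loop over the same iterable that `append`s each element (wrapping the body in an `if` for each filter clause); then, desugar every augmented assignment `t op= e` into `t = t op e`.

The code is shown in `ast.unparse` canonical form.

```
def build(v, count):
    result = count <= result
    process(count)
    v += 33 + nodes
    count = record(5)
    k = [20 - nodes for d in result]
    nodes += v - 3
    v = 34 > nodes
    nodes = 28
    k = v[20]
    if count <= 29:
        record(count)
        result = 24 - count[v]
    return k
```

7

Transformed code:
def build(v, count):
    result = count <= result
    process(count)
    v = v + (33 + nodes)
    count = record(5)
    k = []
    for d in result:
        k.append(20 - nodes)
    nodes = nodes + (v - 3)
    v = 34 > nodes
    nodes = 28
    k = v[20]
    if count <= 29:
        record(count)
        result = 24 - count[v]
    return k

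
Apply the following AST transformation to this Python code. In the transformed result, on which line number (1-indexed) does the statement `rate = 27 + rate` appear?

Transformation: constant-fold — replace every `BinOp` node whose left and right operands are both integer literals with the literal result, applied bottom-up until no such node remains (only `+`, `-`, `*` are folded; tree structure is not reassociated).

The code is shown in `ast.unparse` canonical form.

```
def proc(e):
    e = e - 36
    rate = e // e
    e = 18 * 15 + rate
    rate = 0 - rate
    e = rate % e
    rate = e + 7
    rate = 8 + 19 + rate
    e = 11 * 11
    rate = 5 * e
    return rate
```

Transformed code:
def proc(e):
    e = e - 36
    rate = e // e
    e = 270 + rate
    rate = 0 - rate
    e = rate % e
    rate = e + 7
    rate = 27 + rate
    e = 121
    rate = 5 * e
    return rate

8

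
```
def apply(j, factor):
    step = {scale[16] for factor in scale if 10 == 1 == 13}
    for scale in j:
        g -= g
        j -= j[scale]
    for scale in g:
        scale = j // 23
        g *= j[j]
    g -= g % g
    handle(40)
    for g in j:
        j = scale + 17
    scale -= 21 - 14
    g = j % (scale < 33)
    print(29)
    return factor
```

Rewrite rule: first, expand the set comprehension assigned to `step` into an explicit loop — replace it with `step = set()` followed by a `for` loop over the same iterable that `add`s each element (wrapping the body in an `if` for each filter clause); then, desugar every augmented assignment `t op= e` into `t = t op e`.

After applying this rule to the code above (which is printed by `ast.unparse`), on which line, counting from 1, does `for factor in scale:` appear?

Transformed code:
def apply(j, factor):
    step = set()
    for factor in scale:
        if 10 == 1 == 13:
            step.add(scale[16])
    for scale in j:
        g = g - g
        j = j - j[scale]
    for scale in g:
        scale = j // 23
        g = g * j[j]
    g = g - g % g
    handle(40)
    for g in j:
        j = scale + 17
    scale = scale - (21 - 14)
    g = j % (scale < 33)
    print(29)
    return factor

3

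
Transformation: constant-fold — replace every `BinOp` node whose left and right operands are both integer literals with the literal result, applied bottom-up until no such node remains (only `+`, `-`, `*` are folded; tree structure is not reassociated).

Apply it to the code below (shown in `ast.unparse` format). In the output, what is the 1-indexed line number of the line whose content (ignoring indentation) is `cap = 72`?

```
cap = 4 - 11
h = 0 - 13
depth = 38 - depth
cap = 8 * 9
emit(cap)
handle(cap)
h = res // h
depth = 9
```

4

Transformed code:
cap = -7
h = -13
depth = 38 - depth
cap = 72
emit(cap)
handle(cap)
h = res // h
depth = 9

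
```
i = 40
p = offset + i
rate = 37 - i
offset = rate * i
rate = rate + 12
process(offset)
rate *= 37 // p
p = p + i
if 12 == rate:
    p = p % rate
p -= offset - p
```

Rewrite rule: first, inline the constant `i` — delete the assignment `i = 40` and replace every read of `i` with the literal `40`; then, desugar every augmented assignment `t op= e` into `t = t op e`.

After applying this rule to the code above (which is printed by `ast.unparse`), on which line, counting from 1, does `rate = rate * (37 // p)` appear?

Transformed code:
p = offset + 40
rate = 37 - 40
offset = rate * 40
rate = rate + 12
process(offset)
rate = rate * (37 // p)
p = p + 40
if 12 == rate:
    p = p % rate
p = p - (offset - p)

6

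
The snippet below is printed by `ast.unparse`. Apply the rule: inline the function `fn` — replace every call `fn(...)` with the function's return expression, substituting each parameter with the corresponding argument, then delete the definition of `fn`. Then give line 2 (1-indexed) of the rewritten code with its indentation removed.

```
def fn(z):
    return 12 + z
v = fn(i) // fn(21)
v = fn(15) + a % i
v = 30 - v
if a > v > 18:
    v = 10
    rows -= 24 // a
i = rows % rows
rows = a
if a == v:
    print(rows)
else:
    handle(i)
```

v = 12 + 15 + a % i

Transformed code:
v = (12 + i) // (12 + 21)
v = 12 + 15 + a % i
v = 30 - v
if a > v > 18:
    v = 10
    rows -= 24 // a
i = rows % rows
rows = a
if a == v:
    print(rows)
else:
    handle(i)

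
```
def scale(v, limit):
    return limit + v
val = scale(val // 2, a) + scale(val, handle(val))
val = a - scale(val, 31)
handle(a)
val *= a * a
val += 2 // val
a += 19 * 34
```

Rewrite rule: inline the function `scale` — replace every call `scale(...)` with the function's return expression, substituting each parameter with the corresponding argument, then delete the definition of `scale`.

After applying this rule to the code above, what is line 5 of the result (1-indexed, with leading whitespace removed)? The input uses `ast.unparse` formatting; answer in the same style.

Transformed code:
val = a + val // 2 + (handle(val) + val)
val = a - (31 + val)
handle(a)
val *= a * a
val += 2 // val
a += 19 * 34

val += 2 // val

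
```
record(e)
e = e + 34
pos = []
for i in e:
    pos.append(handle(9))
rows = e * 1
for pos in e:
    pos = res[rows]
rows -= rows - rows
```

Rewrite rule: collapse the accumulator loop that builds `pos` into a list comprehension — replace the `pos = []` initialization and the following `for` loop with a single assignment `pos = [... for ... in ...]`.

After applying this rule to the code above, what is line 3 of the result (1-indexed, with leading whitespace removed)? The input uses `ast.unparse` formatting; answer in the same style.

Transformed code:
record(e)
e = e + 34
pos = [handle(9) for i in e]
rows = e * 1
for pos in e:
    pos = res[rows]
rows -= rows - rows

pos = [handle(9) for i in e]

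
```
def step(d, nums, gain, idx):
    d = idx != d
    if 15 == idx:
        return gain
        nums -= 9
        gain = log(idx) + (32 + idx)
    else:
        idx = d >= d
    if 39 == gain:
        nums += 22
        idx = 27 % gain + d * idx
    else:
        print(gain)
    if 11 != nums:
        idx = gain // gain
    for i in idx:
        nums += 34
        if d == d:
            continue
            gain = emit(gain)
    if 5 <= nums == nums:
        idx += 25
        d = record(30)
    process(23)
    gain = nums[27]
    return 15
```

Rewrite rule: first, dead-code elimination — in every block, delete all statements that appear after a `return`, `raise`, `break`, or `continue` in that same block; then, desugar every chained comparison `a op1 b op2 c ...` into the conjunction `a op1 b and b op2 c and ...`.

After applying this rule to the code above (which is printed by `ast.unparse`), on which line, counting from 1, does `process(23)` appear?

Transformed code:
def step(d, nums, gain, idx):
    d = idx != d
    if 15 == idx:
        return gain
    else:
        idx = d >= d
    if 39 == gain:
        nums += 22
        idx = 27 % gain + d * idx
    else:
        print(gain)
    if 11 != nums:
        idx = gain // gain
    for i in idx:
        nums += 34
        if d == d:
            continue
    if 5 <= nums and nums == nums:
        idx += 25
        d = record(30)
    process(23)
    gain = nums[27]
    return 15

21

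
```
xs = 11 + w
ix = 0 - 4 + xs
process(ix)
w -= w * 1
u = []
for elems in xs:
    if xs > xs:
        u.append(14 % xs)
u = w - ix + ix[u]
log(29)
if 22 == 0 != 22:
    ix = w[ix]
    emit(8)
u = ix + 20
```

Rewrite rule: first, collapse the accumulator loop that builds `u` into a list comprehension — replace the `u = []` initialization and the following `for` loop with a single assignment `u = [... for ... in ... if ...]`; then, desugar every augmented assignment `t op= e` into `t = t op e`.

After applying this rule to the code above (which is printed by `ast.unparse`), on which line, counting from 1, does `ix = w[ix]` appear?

Transformed code:
xs = 11 + w
ix = 0 - 4 + xs
process(ix)
w = w - w * 1
u = [14 % xs for elems in xs if xs > xs]
u = w - ix + ix[u]
log(29)
if 22 == 0 != 22:
    ix = w[ix]
    emit(8)
u = ix + 20

9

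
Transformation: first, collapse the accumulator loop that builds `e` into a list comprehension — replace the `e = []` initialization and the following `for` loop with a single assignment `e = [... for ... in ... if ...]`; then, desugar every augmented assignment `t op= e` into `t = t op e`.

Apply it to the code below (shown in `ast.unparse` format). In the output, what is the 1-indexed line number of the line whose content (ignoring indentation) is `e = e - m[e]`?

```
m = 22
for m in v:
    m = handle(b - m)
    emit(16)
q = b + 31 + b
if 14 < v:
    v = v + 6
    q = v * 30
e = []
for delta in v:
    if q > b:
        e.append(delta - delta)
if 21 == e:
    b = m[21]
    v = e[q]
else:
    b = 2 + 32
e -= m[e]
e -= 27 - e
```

15

Transformed code:
m = 22
for m in v:
    m = handle(b - m)
    emit(16)
q = b + 31 + b
if 14 < v:
    v = v + 6
    q = v * 30
e = [delta - delta for delta in v if q > b]
if 21 == e:
    b = m[21]
    v = e[q]
else:
    b = 2 + 32
e = e - m[e]
e = e - (27 - e)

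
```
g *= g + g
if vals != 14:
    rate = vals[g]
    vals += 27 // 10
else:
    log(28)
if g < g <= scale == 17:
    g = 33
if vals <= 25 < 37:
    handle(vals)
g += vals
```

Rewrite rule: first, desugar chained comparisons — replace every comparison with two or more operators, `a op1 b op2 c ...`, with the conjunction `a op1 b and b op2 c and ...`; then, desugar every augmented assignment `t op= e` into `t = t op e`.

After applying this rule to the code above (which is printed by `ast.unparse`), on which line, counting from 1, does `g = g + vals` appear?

Transformed code:
g = g * (g + g)
if vals != 14:
    rate = vals[g]
    vals = vals + 27 // 10
else:
    log(28)
if g < g and g <= scale and (scale == 17):
    g = 33
if vals <= 25 and 25 < 37:
    handle(vals)
g = g + vals

11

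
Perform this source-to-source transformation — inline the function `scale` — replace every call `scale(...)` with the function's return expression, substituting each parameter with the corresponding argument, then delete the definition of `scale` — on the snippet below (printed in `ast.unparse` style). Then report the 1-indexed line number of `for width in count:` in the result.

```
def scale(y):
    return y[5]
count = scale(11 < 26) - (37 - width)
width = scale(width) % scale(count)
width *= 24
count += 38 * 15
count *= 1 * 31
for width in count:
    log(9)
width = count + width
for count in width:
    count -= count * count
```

6

Transformed code:
count = (11 < 26)[5] - (37 - width)
width = width[5] % count[5]
width *= 24
count += 38 * 15
count *= 1 * 31
for width in count:
    log(9)
width = count + width
for count in width:
    count -= count * count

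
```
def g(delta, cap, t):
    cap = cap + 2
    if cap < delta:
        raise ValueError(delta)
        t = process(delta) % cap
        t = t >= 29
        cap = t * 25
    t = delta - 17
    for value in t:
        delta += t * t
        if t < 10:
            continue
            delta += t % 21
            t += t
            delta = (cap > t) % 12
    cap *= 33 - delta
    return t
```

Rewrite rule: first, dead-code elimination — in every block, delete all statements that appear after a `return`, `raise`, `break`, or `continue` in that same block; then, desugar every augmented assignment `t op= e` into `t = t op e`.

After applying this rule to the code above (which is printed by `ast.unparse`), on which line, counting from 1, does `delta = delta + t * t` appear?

7

Transformed code:
def g(delta, cap, t):
    cap = cap + 2
    if cap < delta:
        raise ValueError(delta)
    t = delta - 17
    for value in t:
        delta = delta + t * t
        if t < 10:
            continue
    cap = cap * (33 - delta)
    return t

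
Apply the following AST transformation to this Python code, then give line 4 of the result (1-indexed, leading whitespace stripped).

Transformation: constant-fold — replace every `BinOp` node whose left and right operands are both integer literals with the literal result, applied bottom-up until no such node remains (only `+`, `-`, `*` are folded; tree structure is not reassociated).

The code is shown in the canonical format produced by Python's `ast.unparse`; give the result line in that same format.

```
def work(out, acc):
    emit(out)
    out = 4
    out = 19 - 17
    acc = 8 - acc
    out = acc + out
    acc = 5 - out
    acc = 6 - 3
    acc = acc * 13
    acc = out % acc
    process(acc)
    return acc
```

Transformed code:
def work(out, acc):
    emit(out)
    out = 4
    out = 2
    acc = 8 - acc
    out = acc + out
    acc = 5 - out
    acc = 3
    acc = acc * 13
    acc = out % acc
    process(acc)
    return acc

out = 2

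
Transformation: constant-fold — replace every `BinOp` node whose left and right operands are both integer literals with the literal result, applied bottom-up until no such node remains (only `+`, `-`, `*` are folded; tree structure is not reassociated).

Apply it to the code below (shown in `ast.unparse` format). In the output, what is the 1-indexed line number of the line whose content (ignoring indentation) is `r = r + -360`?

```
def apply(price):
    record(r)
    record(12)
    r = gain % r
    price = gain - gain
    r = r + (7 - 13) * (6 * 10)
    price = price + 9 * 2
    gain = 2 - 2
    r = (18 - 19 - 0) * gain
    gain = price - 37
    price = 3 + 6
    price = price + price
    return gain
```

6

Transformed code:
def apply(price):
    record(r)
    record(12)
    r = gain % r
    price = gain - gain
    r = r + -360
    price = price + 18
    gain = 0
    r = -1 * gain
    gain = price - 37
    price = 9
    price = price + price
    return gain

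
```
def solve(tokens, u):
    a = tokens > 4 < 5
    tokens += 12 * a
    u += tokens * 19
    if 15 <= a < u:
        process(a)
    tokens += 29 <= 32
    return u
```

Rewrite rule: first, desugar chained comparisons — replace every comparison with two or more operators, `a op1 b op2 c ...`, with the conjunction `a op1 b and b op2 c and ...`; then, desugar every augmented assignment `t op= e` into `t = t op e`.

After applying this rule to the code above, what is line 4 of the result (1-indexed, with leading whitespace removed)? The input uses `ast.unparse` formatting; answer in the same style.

Transformed code:
def solve(tokens, u):
    a = tokens > 4 and 4 < 5
    tokens = tokens + 12 * a
    u = u + tokens * 19
    if 15 <= a and a < u:
        process(a)
    tokens = tokens + (29 <= 32)
    return u

u = u + tokens * 19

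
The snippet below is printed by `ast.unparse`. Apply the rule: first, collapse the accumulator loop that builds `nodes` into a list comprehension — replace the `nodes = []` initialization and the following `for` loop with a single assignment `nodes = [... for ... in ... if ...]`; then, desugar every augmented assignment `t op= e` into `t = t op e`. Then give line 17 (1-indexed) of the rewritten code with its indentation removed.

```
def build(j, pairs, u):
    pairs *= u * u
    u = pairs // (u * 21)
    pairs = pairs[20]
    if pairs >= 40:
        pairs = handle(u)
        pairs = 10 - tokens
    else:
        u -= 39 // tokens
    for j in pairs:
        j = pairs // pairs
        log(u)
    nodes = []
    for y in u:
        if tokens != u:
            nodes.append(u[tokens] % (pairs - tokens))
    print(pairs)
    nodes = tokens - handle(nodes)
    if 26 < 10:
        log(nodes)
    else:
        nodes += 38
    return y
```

log(nodes)

Transformed code:
def build(j, pairs, u):
    pairs = pairs * (u * u)
    u = pairs // (u * 21)
    pairs = pairs[20]
    if pairs >= 40:
        pairs = handle(u)
        pairs = 10 - tokens
    else:
        u = u - 39 // tokens
    for j in pairs:
        j = pairs // pairs
        log(u)
    nodes = [u[tokens] % (pairs - tokens) for y in u if tokens != u]
    print(pairs)
    nodes = tokens - handle(nodes)
    if 26 < 10:
        log(nodes)
    else:
        nodes = nodes + 38
    return y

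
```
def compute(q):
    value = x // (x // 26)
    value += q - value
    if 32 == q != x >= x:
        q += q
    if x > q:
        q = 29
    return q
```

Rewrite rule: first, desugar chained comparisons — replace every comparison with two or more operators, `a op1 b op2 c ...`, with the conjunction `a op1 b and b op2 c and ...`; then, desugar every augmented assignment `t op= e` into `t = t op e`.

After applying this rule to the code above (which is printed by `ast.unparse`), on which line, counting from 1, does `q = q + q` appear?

Transformed code:
def compute(q):
    value = x // (x // 26)
    value = value + (q - value)
    if 32 == q and q != x and (x >= x):
        q = q + q
    if x > q:
        q = 29
    return q

5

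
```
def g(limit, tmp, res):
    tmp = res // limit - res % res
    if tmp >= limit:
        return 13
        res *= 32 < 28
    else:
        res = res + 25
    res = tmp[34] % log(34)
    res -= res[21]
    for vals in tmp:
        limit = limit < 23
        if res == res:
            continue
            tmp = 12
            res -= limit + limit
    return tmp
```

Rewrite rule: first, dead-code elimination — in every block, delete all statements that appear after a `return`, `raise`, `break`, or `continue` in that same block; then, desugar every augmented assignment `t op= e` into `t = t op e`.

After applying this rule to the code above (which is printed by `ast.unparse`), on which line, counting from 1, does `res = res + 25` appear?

Transformed code:
def g(limit, tmp, res):
    tmp = res // limit - res % res
    if tmp >= limit:
        return 13
    else:
        res = res + 25
    res = tmp[34] % log(34)
    res = res - res[21]
    for vals in tmp:
        limit = limit < 23
        if res == res:
            continue
    return tmp

6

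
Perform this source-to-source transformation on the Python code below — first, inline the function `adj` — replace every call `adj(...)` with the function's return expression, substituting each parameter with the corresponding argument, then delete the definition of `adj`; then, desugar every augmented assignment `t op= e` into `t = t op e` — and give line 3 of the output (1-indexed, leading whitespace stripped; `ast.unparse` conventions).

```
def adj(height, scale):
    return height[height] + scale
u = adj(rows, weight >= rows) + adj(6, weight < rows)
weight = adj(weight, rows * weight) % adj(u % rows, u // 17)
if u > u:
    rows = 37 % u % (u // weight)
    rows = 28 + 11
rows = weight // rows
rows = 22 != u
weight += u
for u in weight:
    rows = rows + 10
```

if u > u:

Transformed code:
u = rows[rows] + (weight >= rows) + (6[6] + (weight < rows))
weight = (weight[weight] + rows * weight) % ((u % rows)[u % rows] + u // 17)
if u > u:
    rows = 37 % u % (u // weight)
    rows = 28 + 11
rows = weight // rows
rows = 22 != u
weight = weight + u
for u in weight:
    rows = rows + 10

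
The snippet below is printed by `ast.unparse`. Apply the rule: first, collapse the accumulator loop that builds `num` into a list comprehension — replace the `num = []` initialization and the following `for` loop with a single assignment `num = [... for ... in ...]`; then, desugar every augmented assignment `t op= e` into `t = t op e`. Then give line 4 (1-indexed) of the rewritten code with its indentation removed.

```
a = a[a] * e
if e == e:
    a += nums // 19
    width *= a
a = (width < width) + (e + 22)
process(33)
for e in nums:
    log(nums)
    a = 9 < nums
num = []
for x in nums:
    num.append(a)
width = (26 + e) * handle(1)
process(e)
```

Transformed code:
a = a[a] * e
if e == e:
    a = a + nums // 19
    width = width * a
a = (width < width) + (e + 22)
process(33)
for e in nums:
    log(nums)
    a = 9 < nums
num = [a for x in nums]
width = (26 + e) * handle(1)
process(e)

width = width * a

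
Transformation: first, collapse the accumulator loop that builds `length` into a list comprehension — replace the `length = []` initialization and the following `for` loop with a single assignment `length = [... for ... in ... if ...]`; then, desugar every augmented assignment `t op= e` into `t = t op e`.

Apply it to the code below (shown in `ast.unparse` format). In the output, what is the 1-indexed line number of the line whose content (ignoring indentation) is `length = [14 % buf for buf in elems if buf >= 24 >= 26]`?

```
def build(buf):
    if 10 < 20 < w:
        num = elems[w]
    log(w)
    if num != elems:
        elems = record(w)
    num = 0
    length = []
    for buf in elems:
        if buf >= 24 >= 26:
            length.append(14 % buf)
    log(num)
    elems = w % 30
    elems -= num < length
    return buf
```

8

Transformed code:
def build(buf):
    if 10 < 20 < w:
        num = elems[w]
    log(w)
    if num != elems:
        elems = record(w)
    num = 0
    length = [14 % buf for buf in elems if buf >= 24 >= 26]
    log(num)
    elems = w % 30
    elems = elems - (num < length)
    return buf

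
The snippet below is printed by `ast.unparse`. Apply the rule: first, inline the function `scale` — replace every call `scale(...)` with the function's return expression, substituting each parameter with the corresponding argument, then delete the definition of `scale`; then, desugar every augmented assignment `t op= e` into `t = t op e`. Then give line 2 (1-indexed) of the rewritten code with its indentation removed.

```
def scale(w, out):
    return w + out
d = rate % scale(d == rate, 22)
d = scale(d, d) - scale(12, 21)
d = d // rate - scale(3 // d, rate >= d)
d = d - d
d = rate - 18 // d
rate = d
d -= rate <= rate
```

d = d + d - (12 + 21)

Transformed code:
d = rate % ((d == rate) + 22)
d = d + d - (12 + 21)
d = d // rate - (3 // d + (rate >= d))
d = d - d
d = rate - 18 // d
rate = d
d = d - (rate <= rate)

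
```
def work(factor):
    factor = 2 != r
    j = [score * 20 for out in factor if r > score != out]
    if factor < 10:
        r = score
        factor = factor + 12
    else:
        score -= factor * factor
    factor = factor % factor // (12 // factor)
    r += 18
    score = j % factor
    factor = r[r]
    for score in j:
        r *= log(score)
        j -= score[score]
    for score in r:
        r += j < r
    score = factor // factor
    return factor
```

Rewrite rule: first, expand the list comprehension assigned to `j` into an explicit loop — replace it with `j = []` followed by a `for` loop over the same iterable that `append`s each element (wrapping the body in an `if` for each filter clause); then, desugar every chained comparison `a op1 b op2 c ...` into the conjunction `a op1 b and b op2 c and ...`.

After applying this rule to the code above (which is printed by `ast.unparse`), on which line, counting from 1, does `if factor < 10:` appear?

7

Transformed code:
def work(factor):
    factor = 2 != r
    j = []
    for out in factor:
        if r > score and score != out:
            j.append(score * 20)
    if factor < 10:
        r = score
        factor = factor + 12
    else:
        score -= factor * factor
    factor = factor % factor // (12 // factor)
    r += 18
    score = j % factor
    factor = r[r]
    for score in j:
        r *= log(score)
        j -= score[score]
    for score in r:
        r += j < r
    score = factor // factor
    return factor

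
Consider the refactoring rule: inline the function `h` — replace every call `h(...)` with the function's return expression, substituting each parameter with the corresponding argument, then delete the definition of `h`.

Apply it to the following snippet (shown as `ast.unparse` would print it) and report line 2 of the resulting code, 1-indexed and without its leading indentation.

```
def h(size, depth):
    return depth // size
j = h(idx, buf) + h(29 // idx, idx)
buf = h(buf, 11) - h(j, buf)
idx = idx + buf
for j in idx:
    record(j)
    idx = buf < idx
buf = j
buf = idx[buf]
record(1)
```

buf = 11 // buf - buf // j

Transformed code:
j = buf // idx + idx // (29 // idx)
buf = 11 // buf - buf // j
idx = idx + buf
for j in idx:
    record(j)
    idx = buf < idx
buf = j
buf = idx[buf]
record(1)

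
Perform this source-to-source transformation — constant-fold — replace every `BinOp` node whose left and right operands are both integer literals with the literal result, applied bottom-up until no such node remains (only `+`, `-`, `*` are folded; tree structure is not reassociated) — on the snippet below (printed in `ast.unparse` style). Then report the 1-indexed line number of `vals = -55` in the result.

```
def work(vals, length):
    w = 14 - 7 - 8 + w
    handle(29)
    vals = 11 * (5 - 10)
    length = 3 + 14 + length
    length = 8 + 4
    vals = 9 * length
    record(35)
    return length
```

Transformed code:
def work(vals, length):
    w = -1 + w
    handle(29)
    vals = -55
    length = 17 + length
    length = 12
    vals = 9 * length
    record(35)
    return length

4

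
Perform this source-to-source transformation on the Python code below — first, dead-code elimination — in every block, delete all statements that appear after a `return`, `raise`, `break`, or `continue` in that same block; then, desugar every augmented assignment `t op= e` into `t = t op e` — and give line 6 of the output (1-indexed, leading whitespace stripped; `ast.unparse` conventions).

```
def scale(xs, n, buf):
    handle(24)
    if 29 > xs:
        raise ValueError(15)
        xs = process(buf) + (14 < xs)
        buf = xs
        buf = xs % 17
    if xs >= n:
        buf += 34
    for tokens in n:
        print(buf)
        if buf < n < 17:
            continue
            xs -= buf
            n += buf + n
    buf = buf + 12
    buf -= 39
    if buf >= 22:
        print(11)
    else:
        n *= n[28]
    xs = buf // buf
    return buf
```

Transformed code:
def scale(xs, n, buf):
    handle(24)
    if 29 > xs:
        raise ValueError(15)
    if xs >= n:
        buf = buf + 34
    for tokens in n:
        print(buf)
        if buf < n < 17:
            continue
    buf = buf + 12
    buf = buf - 39
    if buf >= 22:
        print(11)
    else:
        n = n * n[28]
    xs = buf // buf
    return buf

buf = buf + 34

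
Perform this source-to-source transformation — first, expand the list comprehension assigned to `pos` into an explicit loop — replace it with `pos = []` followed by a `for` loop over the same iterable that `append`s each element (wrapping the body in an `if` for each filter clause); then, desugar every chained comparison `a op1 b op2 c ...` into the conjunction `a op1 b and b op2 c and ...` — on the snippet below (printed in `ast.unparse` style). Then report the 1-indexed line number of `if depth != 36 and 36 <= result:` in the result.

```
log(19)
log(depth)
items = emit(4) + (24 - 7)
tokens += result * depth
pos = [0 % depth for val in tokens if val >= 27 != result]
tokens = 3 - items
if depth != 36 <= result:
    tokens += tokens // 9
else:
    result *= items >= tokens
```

10

Transformed code:
log(19)
log(depth)
items = emit(4) + (24 - 7)
tokens += result * depth
pos = []
for val in tokens:
    if val >= 27 and 27 != result:
        pos.append(0 % depth)
tokens = 3 - items
if depth != 36 and 36 <= result:
    tokens += tokens // 9
else:
    result *= items >= tokens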